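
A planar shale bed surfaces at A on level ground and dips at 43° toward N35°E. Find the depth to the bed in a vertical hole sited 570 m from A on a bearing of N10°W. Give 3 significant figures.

The hole lies 45° from the dip direction, so the down-dip offset is 570 × cos 45° = 403.05 m.
Depth = down-dip offset × tan(dip) = 403.05 × tan 43° = 403.05 × 0.9325
Depth = 375.85 m

376 m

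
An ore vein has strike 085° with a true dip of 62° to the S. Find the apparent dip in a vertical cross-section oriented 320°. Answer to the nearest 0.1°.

The strike is 085° and the section trends 320°; the acute angle between them is β = 55°.
tan(apparent dip) = tan 62° · sin 55° = 1.5406
α = arctan(1.5406) = 57.01°

57.0°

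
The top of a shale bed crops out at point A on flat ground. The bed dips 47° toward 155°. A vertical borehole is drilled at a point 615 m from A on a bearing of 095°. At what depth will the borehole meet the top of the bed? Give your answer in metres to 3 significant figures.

The hole lies 60° from the dip direction, so the down-dip offset is 615 × cos 60° = 307.50 m.
Depth = down-dip offset × tan(dip) = 307.50 × tan 47° = 307.50 × 1.0724
Depth = 329.75 m

330 m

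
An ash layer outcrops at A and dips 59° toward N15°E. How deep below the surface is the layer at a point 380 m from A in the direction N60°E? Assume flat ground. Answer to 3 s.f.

447 m

The hole lies 45° from the dip direction, so the down-dip offset is 380 × cos 45° = 268.70 m.
Depth = down-dip offset × tan(dip) = 268.70 × tan 59° = 268.70 × 1.6643
Depth = 447.19 m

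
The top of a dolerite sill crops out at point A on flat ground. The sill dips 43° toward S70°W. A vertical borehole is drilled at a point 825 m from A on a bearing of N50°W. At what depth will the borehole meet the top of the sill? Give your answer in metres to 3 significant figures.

The hole lies 60° from the dip direction, so the down-dip offset is 825 × cos 60° = 412.50 m.
Depth = down-dip offset × tan(dip) = 412.50 × tan 43° = 412.50 × 0.9325
Depth = 384.66 m

385 m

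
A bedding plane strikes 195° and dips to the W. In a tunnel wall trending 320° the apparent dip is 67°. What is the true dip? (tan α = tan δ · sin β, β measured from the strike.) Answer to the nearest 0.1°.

70.8°

The section is 55° from the strike.
tan δ = tan α / sin β = tan 67° / sin 55° = 2.3559 / 0.8192 = 2.8760
true dip = arctan 2.8760 = 70.83°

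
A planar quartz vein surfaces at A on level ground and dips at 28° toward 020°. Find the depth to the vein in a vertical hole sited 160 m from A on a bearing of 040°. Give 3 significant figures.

79.9 m

The hole lies 20° from the dip direction, so the down-dip offset is 160 × cos 20° = 150.35 m.
Depth = down-dip offset × tan(dip) = 150.35 × tan 28° = 150.35 × 0.5317
Depth = 79.94 m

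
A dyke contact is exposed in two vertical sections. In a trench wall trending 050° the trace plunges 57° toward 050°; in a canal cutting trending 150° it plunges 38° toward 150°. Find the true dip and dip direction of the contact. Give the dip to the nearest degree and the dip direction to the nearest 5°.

true dip 62°, dip direction 085°

Each apparent-dip line lies in the plane. As unit vectors (x east, y north, z up), v₁ plunges 57°→050° and v₂ plunges 38°→150°.
The plane normal is n = v₁ × v₂ ∝ (0.788, 0.074, 0.423).
tan δ = √(n_x²+n_y²)/n_z = 0.791/0.423, so δ = 61.9°.
The horizontal component of n points toward azimuth atan2(n_x, n_y) = 85°, the dip direction.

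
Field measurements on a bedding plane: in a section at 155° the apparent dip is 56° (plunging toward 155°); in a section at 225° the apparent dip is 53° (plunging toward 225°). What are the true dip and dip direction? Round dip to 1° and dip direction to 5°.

Represent each trace as a vector plunging at its apparent dip toward its trend (east-north-up frame): v₁ = (0.236, -0.507, -0.829), v₂ = (-0.426, -0.426, -0.799).
The plane normal is n = v₁ × v₂ ∝ (-0.052, -0.542, 0.316).
Dip δ = arctan(|n_h|/n_z) = arctan(0.544/0.316) = 59.8°.
The horizontal component of n points toward azimuth atan2(n_x, n_y) = 185°, the dip direction.

true dip 60°, dip direction 185°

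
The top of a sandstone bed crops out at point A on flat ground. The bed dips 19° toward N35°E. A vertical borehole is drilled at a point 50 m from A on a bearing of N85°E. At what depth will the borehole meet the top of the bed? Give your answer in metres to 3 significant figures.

The hole lies 50° from the dip direction, so the down-dip offset is 50 × cos 50° = 32.14 m.
Depth = down-dip offset × tan(dip) = 32.14 × tan 19° = 32.14 × 0.3443
Depth = 11.07 m

11.1 m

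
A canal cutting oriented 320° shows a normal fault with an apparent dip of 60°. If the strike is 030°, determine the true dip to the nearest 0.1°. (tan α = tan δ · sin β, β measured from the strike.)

61.5°

The section is 70° from the strike.
tan δ = tan α / sin β = tan 60° / sin 70° = 1.7321 / 0.9397 = 1.8432
true dip = arctan 1.8432 = 61.52°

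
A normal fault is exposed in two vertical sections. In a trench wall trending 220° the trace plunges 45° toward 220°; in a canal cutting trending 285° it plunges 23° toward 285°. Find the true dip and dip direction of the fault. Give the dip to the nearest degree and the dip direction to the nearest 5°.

true dip 45°, dip direction 220°

Represent each trace as a vector plunging at its apparent dip toward its trend (east-north-up frame): v₁ = (-0.455, -0.542, -0.707), v₂ = (-0.889, 0.238, -0.391).
The plane normal is n = v₁ × v₂ ∝ (-0.380, -0.451, 0.590).
Dip δ = arctan(|n_h|/n_z) = arctan(0.590/0.590) = 45.0°.
The horizontal component of n points toward azimuth atan2(n_x, n_y) = 220°, the dip direction.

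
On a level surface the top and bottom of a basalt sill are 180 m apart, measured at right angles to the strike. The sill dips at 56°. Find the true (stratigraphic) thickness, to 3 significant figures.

True thickness t = w · sin(dip) = 180 × sin 56°
t = 180 × 0.8290 = 149.227 m

149 m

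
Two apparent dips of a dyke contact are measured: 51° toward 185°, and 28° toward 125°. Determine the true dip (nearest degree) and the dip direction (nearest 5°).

true dip 51°, dip direction 190°

Represent each trace as a vector plunging at its apparent dip toward its trend (east-north-up frame): v₁ = (-0.055, -0.627, -0.777), v₂ = (0.723, -0.506, -0.469).
Cross product v₁ × v₂ gives the pole to the plane: n ∝ (-0.099, -0.588, 0.481).
tan δ = √(n_x²+n_y²)/n_z = 0.596/0.481, so δ = 51.1°.
Dip direction = atan2(-0.099, -0.588) = 190° (azimuth of n's horizontal projection).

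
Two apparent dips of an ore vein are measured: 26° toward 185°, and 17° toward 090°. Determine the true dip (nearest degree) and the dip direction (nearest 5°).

Represent each trace as a vector plunging at its apparent dip toward its trend (east-north-up frame): v₁ = (-0.078, -0.895, -0.438), v₂ = (0.956, 0.000, -0.292).
The plane normal is n = v₁ × v₂ ∝ (0.262, -0.442, 0.856).
True dip = arccos(n_z / |n|) = arccos(0.8575) = 31.0°.
Dip direction = azimuth of (n_x, n_y) = atan2(0.262, -0.442) = 149°.

true dip 31°, dip direction 150°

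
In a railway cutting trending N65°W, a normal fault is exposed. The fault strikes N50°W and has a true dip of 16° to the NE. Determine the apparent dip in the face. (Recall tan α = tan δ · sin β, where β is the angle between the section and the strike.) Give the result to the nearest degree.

4°

Angle between strike (N50°W) and section (N65°W): β = 15°.
tan α = tan 16° × sin 15° = 0.2867 × 0.2588 = 0.0742
α = arctan(0.0742) = 4.24°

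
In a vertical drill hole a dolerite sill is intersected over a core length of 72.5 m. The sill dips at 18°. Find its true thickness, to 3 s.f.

69.0 m

True thickness t = h · cos(dip) = 72.5 × cos 18°
t = 72.5 × 0.9511 = 68.952 m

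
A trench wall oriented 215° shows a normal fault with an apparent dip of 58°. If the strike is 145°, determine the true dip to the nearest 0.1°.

59.6°

β = acute angle between strike 145° and section 215° = 70°.
tan(true dip) = tan 58° / sin 70° = 1.7030
δ = arctan(1.7030) = 59.58°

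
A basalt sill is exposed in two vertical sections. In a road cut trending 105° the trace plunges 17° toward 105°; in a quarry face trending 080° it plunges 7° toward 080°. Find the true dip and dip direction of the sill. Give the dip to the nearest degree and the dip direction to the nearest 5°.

true dip 25°, dip direction 155°

Each apparent-dip line lies in the plane. As unit vectors (x east, y north, z up), v₁ plunges 17°→105° and v₂ plunges 7°→080°.
The plane normal is n = v₁ × v₂ ∝ (0.081, -0.173, 0.401).
Dip δ = arctan(|n_h|/n_z) = arctan(0.191/0.401) = 25.5°.
The horizontal component of n points toward azimuth atan2(n_x, n_y) = 155°, the dip direction.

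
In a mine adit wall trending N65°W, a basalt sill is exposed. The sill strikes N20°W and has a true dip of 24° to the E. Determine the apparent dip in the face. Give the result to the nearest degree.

17°

The strike is N20°W and the section trends N65°W; the acute angle between them is β = 45°.
tan α = tan 24° × sin 45° = 0.4452 × 0.7071 = 0.3148
apparent dip = arctan 0.3148 = 17.48°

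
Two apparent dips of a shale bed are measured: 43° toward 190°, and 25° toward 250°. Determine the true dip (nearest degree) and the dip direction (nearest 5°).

Represent each trace as a vector plunging at its apparent dip toward its trend (east-north-up frame): v₁ = (-0.127, -0.720, -0.682), v₂ = (-0.852, -0.310, -0.423).
The plane normal is n = v₁ × v₂ ∝ (-0.093, -0.527, 0.574).
True dip = arccos(n_z / |n|) = arccos(0.7314) = 43.0°.
Dip direction = azimuth of (n_x, n_y) = atan2(-0.093, -0.527) = 190°.

true dip 43°, dip direction 190°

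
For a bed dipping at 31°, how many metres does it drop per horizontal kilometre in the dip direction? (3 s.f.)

601 m

drop per km = 1000 × tan 31° = 1000 × 0.6009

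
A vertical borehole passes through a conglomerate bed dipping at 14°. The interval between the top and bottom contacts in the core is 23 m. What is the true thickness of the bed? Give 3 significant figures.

22.3 m

True thickness t = h · cos(dip) = 23 × cos 14°
t = 23 × 0.9703 = 22.317 m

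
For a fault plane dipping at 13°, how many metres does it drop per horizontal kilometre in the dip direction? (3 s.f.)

drop per km = 1000 × tan 13° = 1000 × 0.2309

231 m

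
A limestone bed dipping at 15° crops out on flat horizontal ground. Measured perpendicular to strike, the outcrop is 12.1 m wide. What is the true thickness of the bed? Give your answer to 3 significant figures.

True thickness t = w · sin(dip) = 12.1 × sin 15°
t = 12.1 × 0.2588 = 3.132 m

3.13 m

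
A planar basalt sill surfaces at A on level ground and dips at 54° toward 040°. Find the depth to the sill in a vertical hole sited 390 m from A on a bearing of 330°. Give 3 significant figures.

The hole lies 70° from the dip direction, so the down-dip offset is 390 × cos 70° = 133.39 m.
Depth = down-dip offset × tan(dip) = 133.39 × tan 54° = 133.39 × 1.3764
Depth = 183.59 m

184 m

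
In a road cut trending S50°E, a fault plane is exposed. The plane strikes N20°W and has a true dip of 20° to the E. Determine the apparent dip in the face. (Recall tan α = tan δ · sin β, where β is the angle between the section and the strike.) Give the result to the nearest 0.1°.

The strike is N20°W and the section trends S50°E; the acute angle between them is β = 30°.
tan(apparent dip) = tan 20° · sin 30° = 0.1820
α = arctan(0.1820) = 10.31°

10.3°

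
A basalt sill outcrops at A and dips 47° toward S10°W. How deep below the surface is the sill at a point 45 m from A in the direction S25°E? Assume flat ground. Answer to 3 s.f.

The hole lies 35° from the dip direction, so the down-dip offset is 45 × cos 35° = 36.86 m.
Depth = down-dip offset × tan(dip) = 36.86 × tan 47° = 36.86 × 1.0724
Depth = 39.53 m

39.5 m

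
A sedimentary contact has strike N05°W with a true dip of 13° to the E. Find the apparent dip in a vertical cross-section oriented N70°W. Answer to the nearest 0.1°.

11.8°

The strike is N05°W and the section trends N70°W; the acute angle between them is β = 65°.
tan α = tan 13° × sin 65° = 0.2309 × 0.9063 = 0.2092
α = arctan(0.2092) = 11.82°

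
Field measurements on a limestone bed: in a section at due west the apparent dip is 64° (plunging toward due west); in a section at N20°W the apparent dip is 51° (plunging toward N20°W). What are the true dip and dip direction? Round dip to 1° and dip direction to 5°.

Represent each trace as a vector plunging at its apparent dip toward its trend (east-north-up frame): v₁ = (-0.438, -0.000, -0.899), v₂ = (-0.215, 0.591, -0.777).
Cross product v₁ × v₂ gives the pole to the plane: n ∝ (-0.532, 0.147, 0.259).
tan δ = √(n_x²+n_y²)/n_z = 0.552/0.259, so δ = 64.8°.
The horizontal component of n points toward azimuth atan2(n_x, n_y) = 285°, the dip direction.

true dip 65°, dip direction 285°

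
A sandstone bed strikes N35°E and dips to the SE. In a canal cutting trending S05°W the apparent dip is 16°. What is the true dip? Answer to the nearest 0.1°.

The section is 30° from the strike.
tan δ = tan α / sin β = tan 16° / sin 30° = 0.2867 / 0.5000 = 0.5735
true dip = arctan 0.5735 = 29.83°

29.8°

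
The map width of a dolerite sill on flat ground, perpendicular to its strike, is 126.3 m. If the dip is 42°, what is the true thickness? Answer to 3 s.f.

84.5 m

True thickness t = w · sin(dip) = 126.3 × sin 42°
t = 126.3 × 0.6691 = 84.511 m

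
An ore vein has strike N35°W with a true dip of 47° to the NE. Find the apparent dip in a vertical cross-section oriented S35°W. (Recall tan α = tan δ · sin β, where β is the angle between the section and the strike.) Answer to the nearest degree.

45°

Angle between strike (N35°W) and section (S35°W): β = 70°.
tan(apparent dip) = tan 47° · sin 70° = 1.0077
α = arctan(1.0077) = 45.22°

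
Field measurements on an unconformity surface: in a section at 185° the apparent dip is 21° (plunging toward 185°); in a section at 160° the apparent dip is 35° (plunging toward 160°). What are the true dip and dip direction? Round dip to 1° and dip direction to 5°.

true dip 43°, dip direction 120°

Each apparent-dip line lies in the plane. As unit vectors (x east, y north, z up), v₁ plunges 21°→185° and v₂ plunges 35°→160°.
The plane normal is n = v₁ × v₂ ∝ (0.258, -0.147, 0.323).
Dip δ = arctan(|n_h|/n_z) = arctan(0.297/0.323) = 42.5°.
Dip direction = atan2(0.258, -0.147) = 120° (azimuth of n's horizontal projection).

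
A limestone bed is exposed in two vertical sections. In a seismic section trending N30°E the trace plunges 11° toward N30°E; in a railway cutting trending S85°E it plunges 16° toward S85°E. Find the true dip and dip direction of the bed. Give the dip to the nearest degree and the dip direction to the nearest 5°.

Each apparent-dip line lies in the plane. As unit vectors (x east, y north, z up), v₁ plunges 11°→N30°E and v₂ plunges 16°→S85°E.
The plane normal is n = v₁ × v₂ ∝ (0.250, 0.047, 0.855).
tan δ = √(n_x²+n_y²)/n_z = 0.255/0.855, so δ = 16.6°.
Dip direction = atan2(0.250, 0.047) = 79° (azimuth of n's horizontal projection).

true dip 17°, dip direction 080°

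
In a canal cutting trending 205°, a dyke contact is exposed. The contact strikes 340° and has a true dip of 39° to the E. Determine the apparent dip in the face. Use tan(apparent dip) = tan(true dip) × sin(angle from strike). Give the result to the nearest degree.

The section lies 45° from the strike.
tan α = tan 39° × sin 45° = 0.8098 × 0.7071 = 0.5726
apparent dip = arctan 0.5726 = 29.80°

30°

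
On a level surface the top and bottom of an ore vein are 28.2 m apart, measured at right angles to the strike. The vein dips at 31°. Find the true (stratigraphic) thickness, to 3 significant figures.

14.5 m

True thickness t = w · sin(dip) = 28.2 × sin 31°
t = 28.2 × 0.5150 = 14.524 m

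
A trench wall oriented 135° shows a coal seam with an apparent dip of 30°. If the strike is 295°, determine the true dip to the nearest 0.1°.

59.4°

The section is 20° from the strike.
tan(true dip) = tan 30° / sin 20° = 1.6881
δ = arctan(1.6881) = 59.36°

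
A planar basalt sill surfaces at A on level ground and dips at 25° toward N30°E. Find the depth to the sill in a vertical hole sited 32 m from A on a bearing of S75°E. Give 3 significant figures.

The hole lies 75° from the dip direction, so the down-dip offset is 32 × cos 75° = 8.28 m.
Depth = down-dip offset × tan(dip) = 8.28 × tan 25° = 8.28 × 0.4663
Depth = 3.86 m

3.86 m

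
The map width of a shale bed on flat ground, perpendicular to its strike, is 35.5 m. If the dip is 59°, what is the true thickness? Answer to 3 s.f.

True thickness t = w · sin(dip) = 35.5 × sin 59°
t = 35.5 × 0.8572 = 30.429 m

30.4 m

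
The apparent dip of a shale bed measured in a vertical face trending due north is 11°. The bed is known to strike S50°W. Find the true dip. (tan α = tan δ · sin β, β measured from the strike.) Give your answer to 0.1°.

β = acute angle between strike S50°W and section due north = 50°.
tan δ = tan α / sin β = tan 11° / sin 50° = 0.1944 / 0.7660 = 0.2537
δ = arctan(0.2537) = 14.24°

14.2°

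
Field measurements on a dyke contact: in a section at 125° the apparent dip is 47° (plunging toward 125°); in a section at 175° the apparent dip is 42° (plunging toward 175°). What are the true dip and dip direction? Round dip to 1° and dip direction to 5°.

Each apparent-dip line lies in the plane. As unit vectors (x east, y north, z up), v₁ plunges 47°→125° and v₂ plunges 42°→175°.
n = v₁ × v₂ = (0.280, -0.326, 0.388) (taken with n_z > 0).
True dip = arccos(n_z / |n|) = arccos(0.6703) = 47.9°.
Dip direction = atan2(0.280, -0.326) = 139° (azimuth of n's horizontal projection).

true dip 48°, dip direction 140°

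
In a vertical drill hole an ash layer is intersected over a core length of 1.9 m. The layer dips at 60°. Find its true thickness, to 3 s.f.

0.950 m

True thickness t = h · cos(dip) = 1.9 × cos 60°
t = 1.9 × 0.5000 = 0.950 m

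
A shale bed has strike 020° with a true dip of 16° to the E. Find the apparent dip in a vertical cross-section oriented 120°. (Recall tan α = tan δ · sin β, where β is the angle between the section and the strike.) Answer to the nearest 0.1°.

15.8°

The strike is 020° and the section trends 120°; the acute angle between them is β = 80°.
tan α = tan 16° × sin 80° = 0.2867 × 0.9848 = 0.2824
apparent dip = arctan 0.2824 = 15.77°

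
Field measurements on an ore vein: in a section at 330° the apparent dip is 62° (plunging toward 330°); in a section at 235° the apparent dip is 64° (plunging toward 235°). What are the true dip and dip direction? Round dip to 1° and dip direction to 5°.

Represent each trace as a vector plunging at its apparent dip toward its trend (east-north-up frame): v₁ = (-0.235, 0.407, -0.883), v₂ = (-0.359, -0.251, -0.899).
n = v₁ × v₂ = (-0.587, 0.106, 0.205) (taken with n_z > 0).
True dip = arccos(n_z / |n|) = arccos(0.3248) = 71.0°.
Dip direction = azimuth of (n_x, n_y) = atan2(-0.587, 0.106) = 280°.

true dip 71°, dip direction 280°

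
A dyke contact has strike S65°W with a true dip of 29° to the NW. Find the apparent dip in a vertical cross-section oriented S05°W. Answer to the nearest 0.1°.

25.6°

The strike is S65°W and the section trends S05°W; the acute angle between them is β = 60°.
tan α = tan 29° × sin 60° = 0.5543 × 0.8660 = 0.4800
α = arctan(0.4800) = 25.64°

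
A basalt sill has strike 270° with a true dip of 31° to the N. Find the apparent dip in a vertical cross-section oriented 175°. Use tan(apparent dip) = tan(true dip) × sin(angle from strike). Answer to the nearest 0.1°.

30.9°

The strike is 270° and the section trends 175°; the acute angle between them is β = 85°.
tan α = tan 31° × sin 85° = 0.6009 × 0.9962 = 0.5986
apparent dip = arctan 0.5986 = 30.90°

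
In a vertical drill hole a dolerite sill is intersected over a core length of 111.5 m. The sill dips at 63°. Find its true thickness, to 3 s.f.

50.6 m

True thickness t = h · cos(dip) = 111.5 × cos 63°
t = 111.5 × 0.4540 = 50.620 m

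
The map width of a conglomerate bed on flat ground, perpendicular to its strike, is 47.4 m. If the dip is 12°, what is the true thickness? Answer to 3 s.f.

True thickness t = w · sin(dip) = 47.4 × sin 12°
t = 47.4 × 0.2079 = 9.855 m

9.86 m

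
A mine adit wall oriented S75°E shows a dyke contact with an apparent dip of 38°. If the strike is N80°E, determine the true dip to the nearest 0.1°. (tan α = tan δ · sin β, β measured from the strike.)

The section is 25° from the strike.
tan(true dip) = tan 38° / sin 25° = 1.8487
true dip = arctan 1.8487 = 61.59°

61.6°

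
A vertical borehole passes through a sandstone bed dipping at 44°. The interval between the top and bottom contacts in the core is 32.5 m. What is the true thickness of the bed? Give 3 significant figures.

23.4 m

True thickness t = h · cos(dip) = 32.5 × cos 44°
t = 32.5 × 0.7193 = 23.379 m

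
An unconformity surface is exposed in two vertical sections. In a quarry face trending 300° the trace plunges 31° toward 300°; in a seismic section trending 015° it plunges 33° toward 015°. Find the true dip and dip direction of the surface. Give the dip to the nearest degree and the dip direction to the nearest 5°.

true dip 38°, dip direction 340°

The two traces are lines in the plane: v₁ = (sin 300°·cos 31°, cos 300°·cos 31°, −sin 31°), v₂ = (sin 15°·cos 33°, cos 15°·cos 33°, −sin 33°).
n = v₁ × v₂ = (-0.184, 0.516, 0.694) (taken with n_z > 0).
tan δ = √(n_x²+n_y²)/n_z = 0.548/0.694, so δ = 38.3°.
The horizontal component of n points toward azimuth atan2(n_x, n_y) = 340°, the dip direction.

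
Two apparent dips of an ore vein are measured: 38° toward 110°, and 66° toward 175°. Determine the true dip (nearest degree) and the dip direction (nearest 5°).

true dip 66°, dip direction 180°

Each apparent-dip line lies in the plane. As unit vectors (x east, y north, z up), v₁ plunges 38°→110° and v₂ plunges 66°→175°.
Cross product v₁ × v₂ gives the pole to the plane: n ∝ (0.003, -0.655, 0.290).
True dip = arccos(n_z / |n|) = arccos(0.4056) = 66.1°.
Dip direction = atan2(0.003, -0.655) = 180° (azimuth of n's horizontal projection).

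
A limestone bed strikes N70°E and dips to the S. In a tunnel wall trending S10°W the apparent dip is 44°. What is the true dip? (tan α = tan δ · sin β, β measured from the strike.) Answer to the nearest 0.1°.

The section is 60° from the strike.
tan(true dip) = tan 44° / sin 60° = 1.1151
true dip = arctan 1.1151 = 48.11°

48.1°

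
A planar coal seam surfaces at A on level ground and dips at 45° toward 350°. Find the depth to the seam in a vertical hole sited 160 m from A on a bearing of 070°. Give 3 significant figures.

The hole lies 80° from the dip direction, so the down-dip offset is 160 × cos 80° = 27.78 m.
Depth = down-dip offset × tan(dip) = 27.78 × tan 45° = 27.78 × 1.0000
Depth = 27.78 m

27.8 m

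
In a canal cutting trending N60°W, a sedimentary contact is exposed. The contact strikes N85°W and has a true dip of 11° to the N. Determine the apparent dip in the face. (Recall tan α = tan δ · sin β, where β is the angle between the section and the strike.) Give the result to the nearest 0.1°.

4.7°

The strike is N85°W and the section trends N60°W; the acute angle between them is β = 25°.
tan(apparent dip) = tan 11° · sin 25° = 0.0821
α = arctan(0.0821) = 4.70°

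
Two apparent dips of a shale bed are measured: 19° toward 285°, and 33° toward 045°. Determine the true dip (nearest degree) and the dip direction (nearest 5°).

true dip 45°, dip direction 355°

The two traces are lines in the plane: v₁ = (sin 285°·cos 19°, cos 285°·cos 19°, −sin 19°), v₂ = (sin 45°·cos 33°, cos 45°·cos 33°, −sin 33°).
n = v₁ × v₂ = (-0.060, 0.690, 0.687) (taken with n_z > 0).
tan δ = √(n_x²+n_y²)/n_z = 0.693/0.687, so δ = 45.3°.
Dip direction = atan2(-0.060, 0.690) = 355° (azimuth of n's horizontal projection).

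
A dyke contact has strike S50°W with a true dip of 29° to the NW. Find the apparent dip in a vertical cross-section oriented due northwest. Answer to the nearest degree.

The section lies 85° from the strike.
tan(apparent dip) = tan 29° · sin 85° = 0.5522
α = arctan(0.5522) = 28.91°

29°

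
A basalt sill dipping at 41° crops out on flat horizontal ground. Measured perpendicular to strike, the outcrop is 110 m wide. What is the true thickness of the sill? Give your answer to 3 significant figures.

72.2 m

True thickness t = w · sin(dip) = 110 × sin 41°
t = 110 × 0.6561 = 72.166 m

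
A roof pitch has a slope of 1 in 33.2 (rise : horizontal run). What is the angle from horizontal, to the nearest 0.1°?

tan θ = 1/33.2 = 0.0301
θ = arctan(0.0301) = 1.73°

1.7°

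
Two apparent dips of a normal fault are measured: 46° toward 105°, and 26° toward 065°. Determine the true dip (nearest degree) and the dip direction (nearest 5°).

true dip 49°, dip direction 130°

Each apparent-dip line lies in the plane. As unit vectors (x east, y north, z up), v₁ plunges 46°→105° and v₂ plunges 26°→065°.
n = v₁ × v₂ = (0.352, -0.292, 0.401) (taken with n_z > 0).
True dip = arccos(n_z / |n|) = arccos(0.6596) = 48.7°.
Dip direction = atan2(0.352, -0.292) = 130° (azimuth of n's horizontal projection).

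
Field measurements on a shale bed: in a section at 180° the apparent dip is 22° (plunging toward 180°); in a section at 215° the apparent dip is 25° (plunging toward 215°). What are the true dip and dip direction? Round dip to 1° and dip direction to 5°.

true dip 25°, dip direction 210°

The two traces are lines in the plane: v₁ = (sin 180°·cos 22°, cos 180°·cos 22°, −sin 22°), v₂ = (sin 215°·cos 25°, cos 215°·cos 25°, −sin 25°).
n = v₁ × v₂ = (-0.114, -0.195, 0.482) (taken with n_z > 0).
True dip = arccos(n_z / |n|) = arccos(0.9058) = 25.1°.
The horizontal component of n points toward azimuth atan2(n_x, n_y) = 210°, the dip direction.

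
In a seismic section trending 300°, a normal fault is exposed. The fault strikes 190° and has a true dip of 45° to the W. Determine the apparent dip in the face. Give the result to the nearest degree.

The strike is 190° and the section trends 300°; the acute angle between them is β = 70°.
tan(apparent dip) = tan 45° · sin 70° = 0.9397
apparent dip = arctan 0.9397 = 43.22°

43°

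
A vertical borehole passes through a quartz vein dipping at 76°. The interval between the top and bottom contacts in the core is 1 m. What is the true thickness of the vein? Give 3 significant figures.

0.242 m

True thickness t = h · cos(dip) = 1 × cos 76°
t = 1 × 0.2419 = 0.242 m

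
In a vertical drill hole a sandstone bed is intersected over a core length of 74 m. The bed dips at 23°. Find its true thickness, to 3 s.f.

68.1 m

True thickness t = h · cos(dip) = 74 × cos 23°
t = 74 × 0.9205 = 68.117 m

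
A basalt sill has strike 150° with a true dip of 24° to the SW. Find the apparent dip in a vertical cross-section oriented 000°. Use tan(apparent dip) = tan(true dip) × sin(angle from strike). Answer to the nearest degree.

13°

Angle between strike (150°) and section (000°): β = 30°.
tan α = tan 24° × sin 30° = 0.4452 × 0.5000 = 0.2226
apparent dip = arctan 0.2226 = 12.55°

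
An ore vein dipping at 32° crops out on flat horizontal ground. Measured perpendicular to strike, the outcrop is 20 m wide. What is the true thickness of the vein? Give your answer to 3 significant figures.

10.6 m

True thickness t = w · sin(dip) = 20 × sin 32°
t = 20 × 0.5299 = 10.598 m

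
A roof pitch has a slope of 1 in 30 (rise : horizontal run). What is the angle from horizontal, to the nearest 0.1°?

tan θ = 1/30 = 0.0333
θ = arctan(0.0333) = 1.91°

1.9°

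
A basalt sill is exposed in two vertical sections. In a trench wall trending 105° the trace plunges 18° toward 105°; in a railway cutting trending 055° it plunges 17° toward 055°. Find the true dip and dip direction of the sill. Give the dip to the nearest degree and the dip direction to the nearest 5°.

true dip 19°, dip direction 085°

Each apparent-dip line lies in the plane. As unit vectors (x east, y north, z up), v₁ plunges 18°→105° and v₂ plunges 17°→055°.
The plane normal is n = v₁ × v₂ ∝ (0.241, 0.027, 0.697).
Dip δ = arctan(|n_h|/n_z) = arctan(0.243/0.697) = 19.2°.
Dip direction = azimuth of (n_x, n_y) = atan2(0.241, 0.027) = 84°.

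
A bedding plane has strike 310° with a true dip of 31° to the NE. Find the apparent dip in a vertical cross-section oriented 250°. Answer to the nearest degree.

27°

Angle between strike (310°) and section (250°): β = 60°.
tan(apparent dip) = tan 31° · sin 60° = 0.5204
α = arctan(0.5204) = 27.49°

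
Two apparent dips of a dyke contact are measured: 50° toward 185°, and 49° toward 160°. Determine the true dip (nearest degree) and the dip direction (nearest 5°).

Represent each trace as a vector plunging at its apparent dip toward its trend (east-north-up frame): v₁ = (-0.056, -0.640, -0.766), v₂ = (0.224, -0.616, -0.755).
Cross product v₁ × v₂ gives the pole to the plane: n ∝ (0.011, -0.214, 0.178).
True dip = arccos(n_z / |n|) = arccos(0.6391) = 50.3°.
Dip direction = azimuth of (n_x, n_y) = atan2(0.011, -0.214) = 177°.

true dip 50°, dip direction 175°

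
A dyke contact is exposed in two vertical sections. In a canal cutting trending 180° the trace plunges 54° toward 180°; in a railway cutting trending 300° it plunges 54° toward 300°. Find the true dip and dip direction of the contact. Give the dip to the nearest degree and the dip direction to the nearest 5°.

true dip 70°, dip direction 240°

Each apparent-dip line lies in the plane. As unit vectors (x east, y north, z up), v₁ plunges 54°→180° and v₂ plunges 54°→300°.
n = v₁ × v₂ = (-0.713, -0.412, 0.299) (taken with n_z > 0).
Dip δ = arctan(|n_h|/n_z) = arctan(0.824/0.299) = 70.0°.
The horizontal component of n points toward azimuth atan2(n_x, n_y) = 240°, the dip direction.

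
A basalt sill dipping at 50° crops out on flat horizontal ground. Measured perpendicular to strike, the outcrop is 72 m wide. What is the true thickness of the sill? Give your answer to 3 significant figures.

True thickness t = w · sin(dip) = 72 × sin 50°
t = 72 × 0.7660 = 55.155 m

55.2 m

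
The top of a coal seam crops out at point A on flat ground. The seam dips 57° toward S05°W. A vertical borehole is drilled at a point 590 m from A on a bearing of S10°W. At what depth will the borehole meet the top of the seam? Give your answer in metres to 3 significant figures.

The hole lies 5° from the dip direction, so the down-dip offset is 590 × cos 5° = 587.75 m.
Depth = down-dip offset × tan(dip) = 587.75 × tan 57° = 587.75 × 1.5399
Depth = 905.06 m

905 m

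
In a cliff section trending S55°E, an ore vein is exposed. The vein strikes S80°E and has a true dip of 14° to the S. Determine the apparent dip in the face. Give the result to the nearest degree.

6°

Angle between strike (S80°E) and section (S55°E): β = 25°.
tan(apparent dip) = tan 14° · sin 25° = 0.1054
apparent dip = arctan 0.1054 = 6.02°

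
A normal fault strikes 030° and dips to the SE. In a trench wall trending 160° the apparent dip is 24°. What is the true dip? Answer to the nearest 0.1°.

30.2°

The section is 50° from the strike.
tan(true dip) = tan 24° / sin 50° = 0.5812
δ = arctan(0.5812) = 30.17°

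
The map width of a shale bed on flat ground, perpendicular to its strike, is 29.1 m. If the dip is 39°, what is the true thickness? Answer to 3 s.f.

18.3 m

True thickness t = w · sin(dip) = 29.1 × sin 39°
t = 29.1 × 0.6293 = 18.313 m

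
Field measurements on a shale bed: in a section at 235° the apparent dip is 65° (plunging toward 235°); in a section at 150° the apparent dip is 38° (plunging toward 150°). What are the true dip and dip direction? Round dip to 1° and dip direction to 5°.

true dip 66°, dip direction 220°

The two traces are lines in the plane: v₁ = (sin 235°·cos 65°, cos 235°·cos 65°, −sin 65°), v₂ = (sin 150°·cos 38°, cos 150°·cos 38°, −sin 38°).
n = v₁ × v₂ = (-0.469, -0.570, 0.332) (taken with n_z > 0).
tan δ = √(n_x²+n_y²)/n_z = 0.738/0.332, so δ = 65.8°.
Dip direction = azimuth of (n_x, n_y) = atan2(-0.469, -0.570) = 219°.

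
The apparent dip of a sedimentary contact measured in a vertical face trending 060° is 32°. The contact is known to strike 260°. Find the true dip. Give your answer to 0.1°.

β = acute angle between strike 260° and section 060° = 20°.
tan(true dip) = tan 32° / sin 20° = 1.8270
δ = arctan(1.8270) = 61.31°

61.3°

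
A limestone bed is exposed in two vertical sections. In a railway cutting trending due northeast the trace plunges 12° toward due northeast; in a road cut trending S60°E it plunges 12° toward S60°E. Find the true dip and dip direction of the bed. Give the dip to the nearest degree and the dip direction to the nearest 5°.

The two traces are lines in the plane: v₁ = (sin 45°·cos 12°, cos 45°·cos 12°, −sin 12°), v₂ = (sin 120°·cos 12°, cos 120°·cos 12°, −sin 12°).
The plane normal is n = v₁ × v₂ ∝ (0.245, 0.032, 0.924).
Dip δ = arctan(|n_h|/n_z) = arctan(0.248/0.924) = 15.0°.
Dip direction = atan2(0.245, 0.032) = 82° (azimuth of n's horizontal projection).

true dip 15°, dip direction 080°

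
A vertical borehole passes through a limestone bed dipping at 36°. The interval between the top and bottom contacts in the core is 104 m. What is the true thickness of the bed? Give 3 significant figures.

84.1 m

True thickness t = h · cos(dip) = 104 × cos 36°
t = 104 × 0.8090 = 84.138 m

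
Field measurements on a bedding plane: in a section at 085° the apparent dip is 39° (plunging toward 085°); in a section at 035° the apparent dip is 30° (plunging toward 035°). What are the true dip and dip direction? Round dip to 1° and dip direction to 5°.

Each apparent-dip line lies in the plane. As unit vectors (x east, y north, z up), v₁ plunges 39°→085° and v₂ plunges 30°→035°.
n = v₁ × v₂ = (0.413, 0.074, 0.516) (taken with n_z > 0).
Dip δ = arctan(|n_h|/n_z) = arctan(0.419/0.516) = 39.1°.
Dip direction = atan2(0.413, 0.074) = 80° (azimuth of n's horizontal projection).

true dip 39°, dip direction 080°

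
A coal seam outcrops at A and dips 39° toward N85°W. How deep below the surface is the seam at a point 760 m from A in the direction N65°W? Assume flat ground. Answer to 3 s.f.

The hole lies 20° from the dip direction, so the down-dip offset is 760 × cos 20° = 714.17 m.
Depth = down-dip offset × tan(dip) = 714.17 × tan 39° = 714.17 × 0.8098
Depth = 578.32 m

578 m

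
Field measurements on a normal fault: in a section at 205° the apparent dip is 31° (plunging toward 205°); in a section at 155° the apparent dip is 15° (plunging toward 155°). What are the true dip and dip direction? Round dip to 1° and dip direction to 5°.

Each apparent-dip line lies in the plane. As unit vectors (x east, y north, z up), v₁ plunges 31°→205° and v₂ plunges 15°→155°.
n = v₁ × v₂ = (-0.250, -0.304, 0.634) (taken with n_z > 0).
Dip δ = arctan(|n_h|/n_z) = arctan(0.393/0.634) = 31.8°.
The horizontal component of n points toward azimuth atan2(n_x, n_y) = 219°, the dip direction.

true dip 32°, dip direction 220°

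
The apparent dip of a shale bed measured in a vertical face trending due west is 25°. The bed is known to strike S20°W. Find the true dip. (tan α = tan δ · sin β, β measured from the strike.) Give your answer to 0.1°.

26.4°

The section is 70° from the strike.
tan(true dip) = tan 25° / sin 70° = 0.4962
δ = arctan(0.4962) = 26.39°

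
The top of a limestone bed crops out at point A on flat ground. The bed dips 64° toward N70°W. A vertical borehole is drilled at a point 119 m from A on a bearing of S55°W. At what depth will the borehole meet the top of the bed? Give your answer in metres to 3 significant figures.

The hole lies 55° from the dip direction, so the down-dip offset is 119 × cos 55° = 68.26 m.
Depth = down-dip offset × tan(dip) = 68.26 × tan 64° = 68.26 × 2.0503
Depth = 139.94 m

140 m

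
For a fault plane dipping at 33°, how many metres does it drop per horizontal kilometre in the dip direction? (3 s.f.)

649 m

drop per km = 1000 × tan 33° = 1000 × 0.6494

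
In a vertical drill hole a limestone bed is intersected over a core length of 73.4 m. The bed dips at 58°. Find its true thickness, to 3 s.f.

38.9 m

True thickness t = h · cos(dip) = 73.4 × cos 58°
t = 73.4 × 0.5299 = 38.896 m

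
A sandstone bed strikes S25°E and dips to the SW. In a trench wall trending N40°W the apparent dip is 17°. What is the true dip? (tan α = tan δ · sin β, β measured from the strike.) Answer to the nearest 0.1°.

49.8°

β = acute angle between strike S25°E and section N40°W = 15°.
tan δ = tan α / sin β = tan 17° / sin 15° = 0.3057 / 0.2588 = 1.1813
δ = arctan(1.1813) = 49.75°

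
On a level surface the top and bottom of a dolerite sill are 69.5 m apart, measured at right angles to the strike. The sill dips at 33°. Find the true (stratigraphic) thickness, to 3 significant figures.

37.9 m

True thickness t = w · sin(dip) = 69.5 × sin 33°
t = 69.5 × 0.5446 = 37.852 m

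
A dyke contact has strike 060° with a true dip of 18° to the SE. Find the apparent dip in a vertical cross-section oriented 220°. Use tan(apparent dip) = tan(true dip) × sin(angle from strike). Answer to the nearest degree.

The strike is 060° and the section trends 220°; the acute angle between them is β = 20°.
tan α = tan 18° × sin 20° = 0.3249 × 0.3420 = 0.1111
α = arctan(0.1111) = 6.34°

6°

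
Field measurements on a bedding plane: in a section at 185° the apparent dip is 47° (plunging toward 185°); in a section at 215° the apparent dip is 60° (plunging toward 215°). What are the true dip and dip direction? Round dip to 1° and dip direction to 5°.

Each apparent-dip line lies in the plane. As unit vectors (x east, y north, z up), v₁ plunges 47°→185° and v₂ plunges 60°→215°.
n = v₁ × v₂ = (-0.289, -0.158, 0.170) (taken with n_z > 0).
Dip δ = arctan(|n_h|/n_z) = arctan(0.329/0.170) = 62.6°.
Dip direction = azimuth of (n_x, n_y) = atan2(-0.289, -0.158) = 241°.

true dip 63°, dip direction 240°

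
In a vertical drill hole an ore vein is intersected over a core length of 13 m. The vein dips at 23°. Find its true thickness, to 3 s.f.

12.0 m

True thickness t = h · cos(dip) = 13 × cos 23°
t = 13 × 0.9205 = 11.967 m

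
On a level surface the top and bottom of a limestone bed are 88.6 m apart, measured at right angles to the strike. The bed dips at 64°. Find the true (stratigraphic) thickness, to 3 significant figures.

79.6 m

True thickness t = w · sin(dip) = 88.6 × sin 64°
t = 88.6 × 0.8988 = 79.633 m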